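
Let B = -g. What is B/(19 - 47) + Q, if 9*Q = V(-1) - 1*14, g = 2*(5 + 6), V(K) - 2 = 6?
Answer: 5/42 ≈ 0.11905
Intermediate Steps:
V(K) = 8 (V(K) = 2 + 6 = 8)
g = 22 (g = 2*11 = 22)
B = -22 (B = -1*22 = -22)
Q = -2/3 (Q = (8 - 1*14)/9 = (8 - 14)/9 = (1/9)*(-6) = -2/3 ≈ -0.66667)
B/(19 - 47) + Q = -22/(19 - 47) - 2/3 = -22/(-28) - 2/3 = -22*(-1/28) - 2/3 = 11/14 - 2/3 = 5/42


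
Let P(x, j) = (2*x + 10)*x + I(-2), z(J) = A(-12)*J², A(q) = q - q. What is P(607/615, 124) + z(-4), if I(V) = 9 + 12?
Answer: 12412673/378225 ≈ 32.818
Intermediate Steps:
A(q) = 0
I(V) = 21
z(J) = 0 (z(J) = 0*J² = 0)
P(x, j) = 21 + x*(10 + 2*x) (P(x, j) = (2*x + 10)*x + 21 = (10 + 2*x)*x + 21 = x*(10 + 2*x) + 21 = 21 + x*(10 + 2*x))
P(607/615, 124) + z(-4) = (21 + 2*(607/615)² + 10*(607/615)) + 0 = (21 + 2*(368449/378225) + 1214/123) + 0 = (21 + 736898/378225 + 1214/123) + 0 = 12412673/378225 + 0 = 12412673/378225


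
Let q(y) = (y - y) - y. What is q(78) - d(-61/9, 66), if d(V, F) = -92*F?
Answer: 5994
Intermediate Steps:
q(y) = -y (q(y) = 0 - y = -y)
q(78) - d(-61/9, 66) = -1*78 - (-92)*66 = -78 - 1*(-6072) = -78 + 6072 = 5994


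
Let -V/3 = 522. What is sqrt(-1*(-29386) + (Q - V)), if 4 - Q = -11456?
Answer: 2*sqrt(10603) ≈ 205.94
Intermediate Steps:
Q = 11460 (Q = 4 - 1*(-11456) = 4 + 11456 = 11460)
V = -1566 (V = -3*522 = -1566)
sqrt(-1*(-29386) + (Q - V)) = sqrt(-1*(-29386) + (11460 - 1*(-1566))) = sqrt(29386 + (11460 + 1566)) = sqrt(29386 + 13026) = sqrt(42412) = 2*sqrt(10603)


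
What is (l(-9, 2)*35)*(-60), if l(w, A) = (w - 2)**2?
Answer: -254100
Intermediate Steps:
l(w, A) = (-2 + w)**2
(l(-9, 2)*35)*(-60) = ((-2 - 9)**2*35)*(-60) = ((-11)**2*35)*(-60) = (121*35)*(-60) = 4235*(-60) = -254100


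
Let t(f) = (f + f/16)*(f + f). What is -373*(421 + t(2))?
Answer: -320407/2 ≈ -1.6020e+5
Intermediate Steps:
t(f) = 17*f²/8 (t(f) = (f + f*(1/16))*(2*f) = (f + f/16)*(2*f) = (17*f/16)*(2*f) = 17*f²/8)
-373*(421 + t(2)) = -373*(421 + (17/8)*2²) = -373*(421 + (17/8)*4) = -373*(421 + 17/2) = -373*859/2 = -320407/2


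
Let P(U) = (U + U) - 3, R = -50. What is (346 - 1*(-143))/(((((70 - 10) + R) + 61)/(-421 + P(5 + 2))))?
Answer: -200490/71 ≈ -2823.8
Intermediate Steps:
P(U) = -3 + 2*U (P(U) = 2*U - 3 = -3 + 2*U)
(346 - 1*(-143))/(((((70 - 10) + R) + 61)/(-421 + P(5 + 2)))) = (346 - 1*(-143))/(((((70 - 10) - 50) + 61)/(-421 + (-3 + 2*(5 + 2))))) = (346 + 143)/((((60 - 50) + 61)/(-421 + (-3 + 2*7)))) = 489/(((10 + 61)/(-421 + (-3 + 14)))) = 489/((71/(-421 + 11))) = 489/((71/(-410))) = 489/((71*(-1/410))) = 489/(-71/410) = 489*(-410/71) = -200490/71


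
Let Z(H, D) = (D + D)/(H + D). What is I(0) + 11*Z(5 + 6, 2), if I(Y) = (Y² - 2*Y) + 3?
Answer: 83/13 ≈ 6.3846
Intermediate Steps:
I(Y) = 3 + Y² - 2*Y
Z(H, D) = 2*D/(D + H) (Z(H, D) = (2*D)/(D + H) = 2*D/(D + H))
I(0) + 11*Z(5 + 6, 2) = (3 + 0² - 2*0) + 11*(2*2/(2 + (5 + 6))) = (3 + 0 + 0) + 11*(2*2/(2 + 11)) = 3 + 11*(2*2/13) = 3 + 11*(2*2*(1/13)) = 3 + 11*(4/13) = 3 + 44/13 = 83/13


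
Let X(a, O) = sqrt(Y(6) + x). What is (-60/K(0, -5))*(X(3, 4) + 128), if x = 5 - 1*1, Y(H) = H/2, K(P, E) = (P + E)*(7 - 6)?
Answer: 1536 + 12*sqrt(7) ≈ 1567.8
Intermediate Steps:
K(P, E) = E + P (K(P, E) = (E + P)*1 = E + P)
Y(H) = H/2 (Y(H) = H*(1/2) = H/2)
x = 4 (x = 5 - 1 = 4)
X(a, O) = sqrt(7) (X(a, O) = sqrt((1/2)*6 + 4) = sqrt(3 + 4) = sqrt(7))
(-60/K(0, -5))*(X(3, 4) + 128) = (-60/(-5 + 0))*(sqrt(7) + 128) = (-60/(-5))*(128 + sqrt(7)) = (-60*(-1/5))*(128 + sqrt(7)) = 12*(128 + sqrt(7)) = 1536 + 12*sqrt(7)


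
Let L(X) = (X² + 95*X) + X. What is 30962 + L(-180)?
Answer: 46082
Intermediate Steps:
L(X) = X² + 96*X
30962 + L(-180) = 30962 - 180*(96 - 180) = 30962 - 180*(-84) = 30962 + 15120 = 46082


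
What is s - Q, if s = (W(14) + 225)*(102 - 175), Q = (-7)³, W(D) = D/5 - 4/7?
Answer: -568564/35 ≈ -16245.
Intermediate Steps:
W(D) = -4/7 + D/5 (W(D) = D*(⅕) - 4*⅐ = D/5 - 4/7 = -4/7 + D/5)
Q = -343
s = -580569/35 (s = ((-4/7 + (⅕)*14) + 225)*(102 - 175) = ((-4/7 + 14/5) + 225)*(-73) = (78/35 + 225)*(-73) = (7953/35)*(-73) = -580569/35 ≈ -16588.)
s - Q = -580569/35 - 1*(-343) = -580569/35 + 343 = -568564/35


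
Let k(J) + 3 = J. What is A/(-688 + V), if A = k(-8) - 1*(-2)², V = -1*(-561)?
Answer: 15/127 ≈ 0.11811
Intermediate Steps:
k(J) = -3 + J
V = 561
A = -15 (A = (-3 - 8) - 1*(-2)² = -11 - 1*4 = -11 - 4 = -15)
A/(-688 + V) = -15/(-688 + 561) = -15/(-127) = -15*(-1/127) = 15/127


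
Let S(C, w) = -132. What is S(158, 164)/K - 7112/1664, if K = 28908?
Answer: -194899/45552 ≈ -4.2786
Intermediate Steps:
S(158, 164)/K - 7112/1664 = -132/28908 - 7112/1664 = -132*1/28908 - 7112*1/1664 = -1/219 - 889/208 = -194899/45552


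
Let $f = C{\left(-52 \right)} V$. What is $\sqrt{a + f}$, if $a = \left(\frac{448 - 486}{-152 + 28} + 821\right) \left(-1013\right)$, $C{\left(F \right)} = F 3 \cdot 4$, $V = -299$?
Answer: $\frac{i \sqrt{2480946182}}{62} \approx 803.37 i$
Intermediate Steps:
$C{\left(F \right)} = 12 F$ ($C{\left(F \right)} = 3 F 4 = 12 F$)
$f = 186576$ ($f = 12 \left(-52\right) \left(-299\right) = \left(-624\right) \left(-299\right) = 186576$)
$a = - \frac{51582973}{62}$ ($a = \left(- \frac{38}{-124} + 821\right) \left(-1013\right) = \left(\left(-38\right) \left(- \frac{1}{124}\right) + 821\right) \left(-1013\right) = \left(\frac{19}{62} + 821\right) \left(-1013\right) = \frac{50921}{62} \left(-1013\right) = - \frac{51582973}{62} \approx -8.3198 \cdot 10^{5}$)
$\sqrt{a + f} = \sqrt{- \frac{51582973}{62} + 186576} = \sqrt{- \frac{40015261}{62}} = \frac{i \sqrt{2480946182}}{62}$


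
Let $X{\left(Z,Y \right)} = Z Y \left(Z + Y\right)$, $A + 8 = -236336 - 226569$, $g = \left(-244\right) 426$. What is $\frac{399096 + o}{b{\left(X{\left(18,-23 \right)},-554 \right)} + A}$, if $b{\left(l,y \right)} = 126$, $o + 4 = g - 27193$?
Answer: $- \frac{267955}{462787} \approx -0.579$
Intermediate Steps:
$g = -103944$
$A = -462913$ ($A = -8 - 462905 = -462913$)
$X{\left(Z,Y \right)} = Y Z \left(Y + Z\right)$
$o = -131141$ ($o = -4 - 131137 = -131141$)
$\frac{399096 + o}{b{\left(X{\left(18,-23 \right)},-554 \right)} + A} = \frac{399096 - 131141}{126 - 462913} = \frac{267955}{-462787} = 267955 \left(- \frac{1}{462787}\right) = - \frac{267955}{462787}$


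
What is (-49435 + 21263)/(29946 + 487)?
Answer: -28172/30433 ≈ -0.92571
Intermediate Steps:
(-49435 + 21263)/(29946 + 487) = -28172/30433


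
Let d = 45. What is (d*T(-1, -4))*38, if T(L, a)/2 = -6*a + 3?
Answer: 92340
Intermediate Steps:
T(L, a) = 6 - 12*a (T(L, a) = 2*(-6*a + 3) = 2*(3 - 6*a) = 6 - 12*a)
(d*T(-1, -4))*38 = (45*(6 - 12*(-4)))*38 = (45*(6 + 48))*38 = (45*54)*38 = 2430*38 = 92340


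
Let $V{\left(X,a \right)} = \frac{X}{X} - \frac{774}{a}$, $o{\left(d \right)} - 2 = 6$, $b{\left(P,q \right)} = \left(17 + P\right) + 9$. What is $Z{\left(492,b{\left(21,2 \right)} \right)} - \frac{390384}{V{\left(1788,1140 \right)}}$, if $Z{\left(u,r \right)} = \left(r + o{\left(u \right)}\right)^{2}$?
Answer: $- \frac{73988435}{61} \approx -1.2129 \cdot 10^{6}$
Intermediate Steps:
$b{\left(P,q \right)} = 26 + P$
$o{\left(d \right)} = 8$ ($o{\left(d \right)} = 2 + 6 = 8$)
$V{\left(X,a \right)} = 1 - \frac{774}{a}$
$Z{\left(u,r \right)} = \left(8 + r\right)^{2}$ ($Z{\left(u,r \right)} = \left(r + 8\right)^{2} = \left(8 + r\right)^{2}$)
$Z{\left(492,b{\left(21,2 \right)} \right)} - \frac{390384}{V{\left(1788,1140 \right)}} = \left(8 + \left(26 + 21\right)\right)^{2} - \frac{390384}{\frac{1}{1140} \left(-774 + 1140\right)} = \left(8 + 47\right)^{2} - \frac{390384}{\frac{1}{1140} \cdot 366} = 55^{2} - \frac{390384}{\frac{61}{190}} = 3025 - 390384 \cdot \frac{190}{61} = 3025 - \frac{74172960}{61} = - \frac{73988435}{61}$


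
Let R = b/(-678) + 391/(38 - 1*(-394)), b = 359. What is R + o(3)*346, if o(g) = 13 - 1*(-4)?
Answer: 287154047/48816 ≈ 5882.4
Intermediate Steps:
R = 18335/48816 (R = 359/(-678) + 391/(38 - 1*(-394)) = 359*(-1/678) + 391/(38 + 394) = -359/678 + 391/432 = 18335/48816 ≈ 0.37559)
o(g) = 17 (o(g) = 13 + 4 = 17)
R + o(3)*346 = 18335/48816 + 17*346 = 18335/48816 + 5882 = 287154047/48816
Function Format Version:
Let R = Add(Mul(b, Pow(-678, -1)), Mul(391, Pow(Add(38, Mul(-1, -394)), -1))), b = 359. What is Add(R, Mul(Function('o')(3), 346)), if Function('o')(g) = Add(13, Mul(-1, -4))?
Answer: Rational(287154047, 48816) ≈ 5882.4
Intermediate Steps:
R = Rational(18335, 48816) (R = Add(Mul(359, Pow(-678, -1)), Mul(391, Pow(Add(38, Mul(-1, -394)), -1))) = Add(Mul(359, Rational(-1, 678)), Mul(391, Pow(Add(38, 394), -1))) = Add(Rational(-359, 678), Mul(391, Pow(432, -1))) = Add(Rational(-359, 678), Mul(391, Rational(1, 432))) = Add(Rational(-359, 678), Rational(391, 432)) = Rational(18335, 48816) ≈ 0.37559)
Function('o')(g) = 17 (Function('o')(g) = Add(13, 4) = 17)
Add(R, Mul(Function('o')(3), 346)) = Add(Rational(18335, 48816), Mul(17, 346)) = Add(Rational(18335, 48816), 5882) = Rational(287154047, 48816)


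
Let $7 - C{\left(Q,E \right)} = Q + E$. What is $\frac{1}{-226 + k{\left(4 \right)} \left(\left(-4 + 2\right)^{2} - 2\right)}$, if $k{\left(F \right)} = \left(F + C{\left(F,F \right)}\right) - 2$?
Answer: $- \frac{1}{224} \approx -0.0044643$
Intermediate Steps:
$C{\left(Q,E \right)} = 7 - E - Q$ ($C{\left(Q,E \right)} = 7 - \left(Q + E\right) = 7 - \left(E + Q\right) = 7 - E - Q$)
$k{\left(F \right)} = 5 - F$ ($k{\left(F \right)} = \left(F - \left(-7 + 2 F\right)\right) - 2 = \left(7 - F\right) - 2 = 5 - F$)
$\frac{1}{-226 + k{\left(4 \right)} \left(\left(-4 + 2\right)^{2} - 2\right)} = \frac{1}{-226 + \left(5 - 4\right) \left(\left(-4 + 2\right)^{2} - 2\right)} = \frac{1}{-226 + \left(5 - 4\right) \left(\left(-2\right)^{2} - 2\right)} = \frac{1}{-226 + 1 \left(4 - 2\right)} = \frac{1}{-226 + 1 \cdot 2} = \frac{1}{-226 + 2} = \frac{1}{-224} = - \frac{1}{224}$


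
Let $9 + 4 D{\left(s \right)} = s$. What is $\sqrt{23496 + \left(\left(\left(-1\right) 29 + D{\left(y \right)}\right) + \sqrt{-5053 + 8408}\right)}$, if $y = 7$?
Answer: $\frac{\sqrt{93866 + 4 \sqrt{3355}}}{2} \approx 153.38$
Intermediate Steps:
$D{\left(s \right)} = - \frac{9}{4} + \frac{s}{4}$
$\sqrt{23496 + \left(\left(\left(-1\right) 29 + D{\left(y \right)}\right) + \sqrt{-5053 + 8408}\right)} = \sqrt{23496 + \left(\left(\left(-1\right) 29 + \left(- \frac{9}{4} + \frac{1}{4} \cdot 7\right)\right) + \sqrt{-5053 + 8408}\right)} = \sqrt{23496 + \left(\left(-29 + \left(- \frac{9}{4} + \frac{7}{4}\right)\right) + \sqrt{3355}\right)} = \sqrt{23496 + \left(\left(-29 - \frac{1}{2}\right) + \sqrt{3355}\right)} = \sqrt{23496 - \left(\frac{59}{2} - \sqrt{3355}\right)} = \sqrt{\frac{46933}{2} + \sqrt{3355}}$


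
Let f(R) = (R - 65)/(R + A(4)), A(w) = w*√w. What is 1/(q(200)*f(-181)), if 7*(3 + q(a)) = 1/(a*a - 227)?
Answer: -48165103/205467072 ≈ -0.23442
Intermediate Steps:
A(w) = w^(3/2)
f(R) = (-65 + R)/(8 + R) (f(R) = (R - 65)/(R + 4^(3/2)) = (-65 + R)/(R + 8) = (-65 + R)/(8 + R))
q(a) = -3 + 1/(7*(-227 + a²)) (q(a) = -3 + 1/(7*(a*a - 227)) = -3 + 1/(7*(a² - 227)) = -3 + 1/(7*(-227 + a²)))
1/(q(200)*f(-181)) = 1/((((4768 - 21*200²)/(7*(-227 + 200²))))*(((-65 - 181)/(8 - 181)))) = 1/((((4768 - 21*40000)/(7*(-227 + 40000))))*((-246/(-173)))) = 1/((((⅐)*(4768 - 840000)/39773))*((-1/173*(-246)))) = 1/((((⅐)*(1/39773)*(-835232)))*(246/173)) = (173/246)/(-835232/278411) = -278411/835232*173/246 = -48165103/205467072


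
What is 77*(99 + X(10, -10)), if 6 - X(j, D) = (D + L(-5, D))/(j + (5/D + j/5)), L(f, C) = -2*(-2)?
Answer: 186879/23 ≈ 8125.2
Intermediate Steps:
L(f, C) = 4
X(j, D) = 6 - (4 + D)/(5/D + 6*j/5) (X(j, D) = 6 - (D + 4)/(j + (5/D + j/5)) = 6 - (4 + D)/(j + (5/D + j*(1/5))) = 6 - (4 + D)/(j + (5/D + j/5)) = 6 - (4 + D)/(5/D + 6*j/5))
77*(99 + X(10, -10)) = 77*(99 + (150 - 20*(-10) - 5*(-10)**2 + 36*(-10)*10)/(25 + 6*(-10)*10)) = 77*(99 + (150 + 200 - 5*100 - 3600)/(25 - 600)) = 77*(99 + (150 + 200 - 500 - 3600)/(-575)) = 77*(99 - 1/575*(-3750)) = 77*(99 + 150/23) = 77*(2427/23) = 186879/23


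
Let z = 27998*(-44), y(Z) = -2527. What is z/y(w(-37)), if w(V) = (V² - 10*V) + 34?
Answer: 1231912/2527 ≈ 487.50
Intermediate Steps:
w(V) = 34 + V² - 10*V
z = -1231912
z/y(w(-37)) = -1231912/(-2527) = -1231912*(-1/2527) = 1231912/2527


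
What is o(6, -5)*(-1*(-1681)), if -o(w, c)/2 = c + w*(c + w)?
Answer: -3362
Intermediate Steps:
o(w, c) = -2*c - 2*w*(c + w) (o(w, c) = -2*(c + w*(c + w)) = -2*c - 2*w*(c + w))
o(6, -5)*(-1*(-1681)) = (-2*(-5) - 2*6**2 - 2*(-5)*6)*(-1*(-1681)) = (10 - 2*36 + 60)*1681 = (10 - 72 + 60)*1681 = -2*1681 = -3362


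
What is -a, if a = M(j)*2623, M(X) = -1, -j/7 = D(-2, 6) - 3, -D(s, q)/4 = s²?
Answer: 2623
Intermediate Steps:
D(s, q) = -4*s²
j = 133 (j = -7*(-4*(-2)² - 3) = -7*(-4*4 - 3) = -7*(-16 - 3) = -7*(-19) = 133)
a = -2623 (a = -1*2623 = -2623)
-a = -1*(-2623) = 2623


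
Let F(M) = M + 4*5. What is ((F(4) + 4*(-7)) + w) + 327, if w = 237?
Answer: 560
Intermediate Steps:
F(M) = 20 + M (F(M) = M + 20 = 20 + M)
((F(4) + 4*(-7)) + w) + 327 = (((20 + 4) + 4*(-7)) + 237) + 327 = ((24 - 28) + 237) + 327 = (-4 + 237) + 327 = 233 + 327 = 560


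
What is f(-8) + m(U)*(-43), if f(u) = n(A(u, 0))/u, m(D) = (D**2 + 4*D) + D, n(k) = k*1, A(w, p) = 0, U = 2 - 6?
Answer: 172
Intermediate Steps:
U = -4
n(k) = k
m(D) = D**2 + 5*D
f(u) = 0 (f(u) = 0/u = 0)
f(-8) + m(U)*(-43) = 0 - 4*(5 - 4)*(-43) = 0 - 4*1*(-43) = 0 - 4*(-43) = 0 + 172 = 172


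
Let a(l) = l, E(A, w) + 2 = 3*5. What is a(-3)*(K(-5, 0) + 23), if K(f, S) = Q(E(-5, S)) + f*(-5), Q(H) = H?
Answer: -183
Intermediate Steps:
E(A, w) = 13 (E(A, w) = -2 + 3*5 = -2 + 15 = 13)
K(f, S) = 13 - 5*f (K(f, S) = 13 + f*(-5) = 13 - 5*f)
a(-3)*(K(-5, 0) + 23) = -3*((13 - 5*(-5)) + 23) = -3*((13 + 25) + 23) = -3*(38 + 23) = -3*61 = -183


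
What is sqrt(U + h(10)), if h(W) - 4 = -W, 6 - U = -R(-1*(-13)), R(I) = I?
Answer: sqrt(13) ≈ 3.6056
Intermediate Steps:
U = 19 (U = 6 - (-1)*(-1*(-13)) = 6 - (-1)*13 = 6 - 1*(-13) = 6 + 13 = 19)
h(W) = 4 - W
sqrt(U + h(10)) = sqrt(19 + (4 - 1*10)) = sqrt(19 + (4 - 10)) = sqrt(19 - 6) = sqrt(13)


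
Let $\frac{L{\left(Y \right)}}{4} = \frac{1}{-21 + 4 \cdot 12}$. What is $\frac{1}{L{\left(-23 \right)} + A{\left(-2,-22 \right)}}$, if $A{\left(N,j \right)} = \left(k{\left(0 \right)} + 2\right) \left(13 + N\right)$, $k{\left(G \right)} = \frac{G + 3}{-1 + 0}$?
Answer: $- \frac{27}{293} \approx -0.09215$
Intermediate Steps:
$L{\left(Y \right)} = \frac{4}{27}$ ($L{\left(Y \right)} = \frac{4}{-21 + 4 \cdot 12} = \frac{4}{-21 + 48} = \frac{4}{27}$)
$k{\left(G \right)} = -3 - G$ ($k{\left(G \right)} = \frac{3 + G}{-1} = \left(3 + G\right) \left(-1\right) = -3 - G$)
$A{\left(N,j \right)} = -13 - N$ ($A{\left(N,j \right)} = \left(\left(-3 - 0\right) + 2\right) \left(13 + N\right) = \left(\left(-3 + 0\right) + 2\right) \left(13 + N\right) = \left(-3 + 2\right) \left(13 + N\right) = - (13 + N) = -13 - N$)
$\frac{1}{L{\left(-23 \right)} + A{\left(-2,-22 \right)}} = \frac{1}{\frac{4}{27} - 11} = \frac{1}{- \frac{293}{27}} = - \frac{27}{293}$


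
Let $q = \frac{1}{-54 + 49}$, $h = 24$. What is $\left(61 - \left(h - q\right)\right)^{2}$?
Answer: $\frac{33856}{25} \approx 1354.2$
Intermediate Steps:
$q = - \frac{1}{5}$ ($q = \frac{1}{-5} = - \frac{1}{5} \approx -0.2$)
$\left(61 - \left(h - q\right)\right)^{2} = \left(61 - \frac{121}{5}\right)^{2} = \left(\frac{184}{5}\right)^{2} = \frac{33856}{25}$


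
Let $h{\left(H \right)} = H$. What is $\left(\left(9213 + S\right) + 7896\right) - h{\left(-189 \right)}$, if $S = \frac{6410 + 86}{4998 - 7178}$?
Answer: $\frac{9425786}{545} \approx 17295.0$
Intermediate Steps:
$S = - \frac{1624}{545}$ ($S = \frac{6496}{-2180} = 6496 \left(- \frac{1}{2180}\right) = - \frac{1624}{545} \approx -2.9798$)
$\left(\left(9213 + S\right) + 7896\right) - h{\left(-189 \right)} = \left(\left(9213 - \frac{1624}{545}\right) + 7896\right) - -189 = \left(\frac{5019461}{545} + 7896\right) + 189 = \frac{9322781}{545} + 189 = \frac{9425786}{545}$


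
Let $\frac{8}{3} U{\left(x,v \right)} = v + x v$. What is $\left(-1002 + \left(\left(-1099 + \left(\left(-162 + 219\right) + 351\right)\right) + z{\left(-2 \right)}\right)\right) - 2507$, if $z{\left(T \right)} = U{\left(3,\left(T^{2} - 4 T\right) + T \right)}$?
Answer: $-4185$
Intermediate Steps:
$U{\left(x,v \right)} = \frac{3 v}{8} + \frac{3 v x}{8}$ ($U{\left(x,v \right)} = \frac{3 \left(v + x v\right)}{8} = \frac{3 \left(v + v x\right)}{8} = \frac{3 v}{8} + \frac{3 v x}{8}$)
$z{\left(T \right)} = - \frac{9 T}{2} + \frac{3 T^{2}}{2}$ ($z{\left(T \right)} = \frac{3 \left(\left(T^{2} - 4 T\right) + T\right) \left(1 + 3\right)}{8} = \frac{3}{8} \left(T^{2} - 3 T\right) 4 = - \frac{9 T}{2} + \frac{3 T^{2}}{2}$)
$\left(-1002 + \left(\left(-1099 + \left(\left(-162 + 219\right) + 351\right)\right) + z{\left(-2 \right)}\right)\right) - 2507 = \left(-1002 + \left(\left(-1099 + \left(\left(-162 + 219\right) + 351\right)\right) + \frac{3}{2} \left(-2\right) \left(-3 - 2\right)\right)\right) - 2507 = \left(-1002 + \left(\left(-1099 + \left(57 + 351\right)\right) + \frac{3}{2} \left(-2\right) \left(-5\right)\right)\right) - 2507 = \left(-1002 + \left(\left(-1099 + 408\right) + 15\right)\right) - 2507 = \left(-1002 + \left(-691 + 15\right)\right) - 2507 = \left(-1002 - 676\right) - 2507 = -1678 - 2507 = -4185$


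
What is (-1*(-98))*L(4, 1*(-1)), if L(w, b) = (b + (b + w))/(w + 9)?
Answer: 196/13 ≈ 15.077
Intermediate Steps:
L(w, b) = (w + 2*b)/(9 + w)
(-1*(-98))*L(4, 1*(-1)) = (-1*(-98))*((4 + 2*(1*(-1)))/(9 + 4)) = 98*((4 + 2*(-1))/13) = 98*((4 - 2)/13) = 98*((1/13)*2) = 98*(2/13) = 196/13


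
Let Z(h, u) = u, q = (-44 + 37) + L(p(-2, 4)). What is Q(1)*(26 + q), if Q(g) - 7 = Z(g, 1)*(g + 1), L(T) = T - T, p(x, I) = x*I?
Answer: 171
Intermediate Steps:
p(x, I) = I*x
L(T) = 0
q = -7 (q = (-44 + 37) + 0 = -7 + 0 = -7)
Q(g) = 8 + g (Q(g) = 7 + 1*(g + 1) = 7 + 1*(1 + g) = 7 + (1 + g) = 8 + g)
Q(1)*(26 + q) = (8 + 1)*(26 - 7) = 9*19 = 171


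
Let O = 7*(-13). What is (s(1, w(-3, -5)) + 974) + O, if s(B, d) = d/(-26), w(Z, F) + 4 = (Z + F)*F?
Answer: 11461/13 ≈ 881.62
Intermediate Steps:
w(Z, F) = -4 + F*(F + Z) (w(Z, F) = -4 + (Z + F)*F = -4 + (F + Z)*F = -4 + F*(F + Z))
s(B, d) = -d/26 (s(B, d) = d*(-1/26) = -d/26)
O = -91
(s(1, w(-3, -5)) + 974) + O = (-(-4 + (-5)² - 5*(-3))/26 + 974) - 91 = (-(-4 + 25 + 15)/26 + 974) - 91 = (-1/26*36 + 974) - 91 = (-18/13 + 974) - 91 = 12644/13 - 91 = 11461/13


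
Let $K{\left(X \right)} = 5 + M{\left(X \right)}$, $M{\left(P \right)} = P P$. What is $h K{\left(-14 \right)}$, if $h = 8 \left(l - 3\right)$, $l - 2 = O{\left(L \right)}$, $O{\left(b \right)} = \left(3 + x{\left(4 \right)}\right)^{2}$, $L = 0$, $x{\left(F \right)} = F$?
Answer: $77184$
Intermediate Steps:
$M{\left(P \right)} = P^{2}$
$O{\left(b \right)} = 49$ ($O{\left(b \right)} = \left(3 + 4\right)^{2} = 7^{2} = 49$)
$l = 51$ ($l = 2 + 49 = 51$)
$K{\left(X \right)} = 5 + X^{2}$
$h = 384$ ($h = 8 \left(51 - 3\right) = 8 \cdot 48 = 384$)
$h K{\left(-14 \right)} = 384 \left(5 + \left(-14\right)^{2}\right) = 384 \left(5 + 196\right) = 384 \cdot 201 = 77184$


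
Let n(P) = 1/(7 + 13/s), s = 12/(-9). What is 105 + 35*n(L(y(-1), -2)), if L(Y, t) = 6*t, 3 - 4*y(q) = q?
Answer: 1015/11 ≈ 92.273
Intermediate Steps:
s = -4/3 (s = 12*(-1/9) = -4/3 ≈ -1.3333)
y(q) = 3/4 - q/4
n(P) = -4/11 (n(P) = 1/(7 + 13/(-4/3)) = 1/(7 + 13*(-3/4)) = 1/(7 - 39/4) = 1/(-11/4) = -4/11)
105 + 35*n(L(y(-1), -2)) = 105 + 35*(-4/11) = 105 - 140/11 = 1015/11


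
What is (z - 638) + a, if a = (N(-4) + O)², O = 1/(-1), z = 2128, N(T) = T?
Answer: 1515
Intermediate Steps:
O = -1
a = 25 (a = (-4 - 1)² = (-5)² = 25)
(z - 638) + a = (2128 - 638) + 25 = 1490 + 25 = 1515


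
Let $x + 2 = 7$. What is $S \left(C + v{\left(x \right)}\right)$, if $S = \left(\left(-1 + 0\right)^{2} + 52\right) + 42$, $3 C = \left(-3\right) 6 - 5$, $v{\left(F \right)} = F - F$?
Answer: $- \frac{2185}{3} \approx -728.33$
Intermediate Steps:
$x = 5$ ($x = -2 + 7 = 5$)
$v{\left(F \right)} = 0$
$C = - \frac{23}{3}$ ($C = \frac{\left(-3\right) 6 - 5}{3} = \frac{-18 - 5}{3} = \frac{1}{3} \left(-23\right) = - \frac{23}{3} \approx -7.6667$)
$S = 95$ ($S = \left(\left(-1\right)^{2} + 52\right) + 42 = \left(1 + 52\right) + 42 = 53 + 42 = 95$)
$S \left(C + v{\left(x \right)}\right) = 95 \left(- \frac{23}{3} + 0\right) = 95 \left(- \frac{23}{3}\right) = - \frac{2185}{3}$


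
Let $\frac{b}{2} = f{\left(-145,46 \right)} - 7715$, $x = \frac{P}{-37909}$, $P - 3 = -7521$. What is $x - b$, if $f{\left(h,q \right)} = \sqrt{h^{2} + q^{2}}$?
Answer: $\frac{584943388}{37909} - 2 \sqrt{23141} \approx 15126.0$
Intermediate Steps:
$P = -7518$ ($P = 3 - 7521 = -7518$)
$x = \frac{7518}{37909}$ ($x = - \frac{7518}{-37909} = \left(-7518\right) \left(- \frac{1}{37909}\right) = \frac{7518}{37909} \approx 0.19832$)
$b = -15430 + 2 \sqrt{23141}$ ($b = 2 \left(\sqrt{\left(-145\right)^{2} + 46^{2}} - 7715\right) = 2 \left(\sqrt{21025 + 2116} - 7715\right) = 2 \left(\sqrt{23141} - 7715\right) = 2 \left(-7715 + \sqrt{23141}\right) = -15430 + 2 \sqrt{23141} \approx -15126.0$)
$x - b = \frac{7518}{37909} - \left(-15430 + 2 \sqrt{23141}\right) = \frac{7518}{37909} + \left(15430 - 2 \sqrt{23141}\right) = \frac{584943388}{37909} - 2 \sqrt{23141}$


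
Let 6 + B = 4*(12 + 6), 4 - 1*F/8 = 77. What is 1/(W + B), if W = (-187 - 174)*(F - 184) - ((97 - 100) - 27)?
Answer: 1/277344 ≈ 3.6056e-6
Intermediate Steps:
F = -584 (F = 32 - 8*77 = 32 - 616 = -584)
B = 66 (B = -6 + 4*(12 + 6) = -6 + 4*18 = -6 + 72 = 66)
W = 277278 (W = (-187 - 174)*(-584 - 184) - ((97 - 100) - 27) = -361*(-768) - (-3 - 27) = 277248 - 1*(-30) = 277248 + 30 = 277278)
1/(W + B) = 1/(277278 + 66) = 1/277344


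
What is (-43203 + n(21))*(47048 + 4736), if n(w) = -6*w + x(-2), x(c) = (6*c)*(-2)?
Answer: -2242506120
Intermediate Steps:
x(c) = -12*c
n(w) = 24 - 6*w (n(w) = -6*w - 12*(-2) = -6*w + 24 = 24 - 6*w)
(-43203 + n(21))*(47048 + 4736) = (-43203 + (24 - 6*21))*(47048 + 4736) = (-43203 + (24 - 126))*51784 = (-43203 - 102)*51784 = -43305*51784 = -2242506120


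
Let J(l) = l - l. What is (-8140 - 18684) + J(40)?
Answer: -26824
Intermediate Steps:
J(l) = 0
(-8140 - 18684) + J(40) = (-8140 - 18684) + 0 = -26824 + 0 = -26824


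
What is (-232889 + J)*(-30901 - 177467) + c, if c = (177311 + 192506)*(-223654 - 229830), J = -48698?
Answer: -109032372412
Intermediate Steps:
c = -167706092428 (c = 369817*(-453484) = -167706092428)
(-232889 + J)*(-30901 - 177467) + c = (-232889 - 48698)*(-30901 - 177467) - 167706092428 = -281587*(-208368) - 167706092428 = 58673720016 - 167706092428 = -109032372412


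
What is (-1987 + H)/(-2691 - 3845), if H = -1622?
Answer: 3609/6536 ≈ 0.55217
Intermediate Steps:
(-1987 + H)/(-2691 - 3845) = (-1987 - 1622)/(-2691 - 3845) = -3609/(-6536) = -3609*(-1/6536) = 3609/6536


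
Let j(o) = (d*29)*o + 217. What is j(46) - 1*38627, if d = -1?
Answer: -39744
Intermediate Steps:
j(o) = 217 - 29*o (j(o) = (-1*29)*o + 217 = -29*o + 217 = 217 - 29*o)
j(46) - 1*38627 = (217 - 29*46) - 1*38627 = (217 - 1334) - 38627 = -1117 - 38627 = -39744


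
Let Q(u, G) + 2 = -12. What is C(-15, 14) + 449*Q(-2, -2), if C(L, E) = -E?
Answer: -6300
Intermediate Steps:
Q(u, G) = -14 (Q(u, G) = -2 - 12 = -14)
C(-15, 14) + 449*Q(-2, -2) = -1*14 + 449*(-14) = -14 - 6286 = -6300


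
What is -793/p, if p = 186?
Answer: -793/186 ≈ -4.2634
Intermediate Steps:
-793/p = -793/186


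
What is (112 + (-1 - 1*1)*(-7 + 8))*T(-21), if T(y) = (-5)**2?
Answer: 2750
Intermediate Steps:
T(y) = 25
(112 + (-1 - 1*1)*(-7 + 8))*T(-21) = (112 + (-1 - 1*1)*(-7 + 8))*25 = (112 + (-1 - 1)*1)*25 = (112 - 2*1)*25 = (112 - 2)*25 = 110*25 = 2750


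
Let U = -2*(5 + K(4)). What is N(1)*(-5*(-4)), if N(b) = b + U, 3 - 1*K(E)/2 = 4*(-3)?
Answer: -1380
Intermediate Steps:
K(E) = 30 (K(E) = 6 - 8*(-3) = 6 - 2*(-12) = 6 + 24 = 30)
U = -70 (U = -2*(5 + 30) = -2*35 = -70)
N(b) = -70 + b (N(b) = b - 70 = -70 + b)
N(1)*(-5*(-4)) = (-70 + 1)*(-5*(-4)) = -69*20 = -1380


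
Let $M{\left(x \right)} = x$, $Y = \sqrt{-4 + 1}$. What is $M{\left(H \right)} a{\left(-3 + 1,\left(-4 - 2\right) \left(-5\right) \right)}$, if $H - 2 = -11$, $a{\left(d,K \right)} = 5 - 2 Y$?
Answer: $-45 + 18 i \sqrt{3} \approx -45.0 + 31.177 i$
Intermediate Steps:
$Y = i \sqrt{3}$ ($Y = \sqrt{-3} = i \sqrt{3} \approx 1.732 i$)
$a{\left(d,K \right)} = 5 - 2 i \sqrt{3}$
$H = -9$ ($H = 2 - 11 = -9$)
$M{\left(H \right)} a{\left(-3 + 1,\left(-4 - 2\right) \left(-5\right) \right)} = - 9 \left(5 - 2 i \sqrt{3}\right) = -45 + 18 i \sqrt{3}$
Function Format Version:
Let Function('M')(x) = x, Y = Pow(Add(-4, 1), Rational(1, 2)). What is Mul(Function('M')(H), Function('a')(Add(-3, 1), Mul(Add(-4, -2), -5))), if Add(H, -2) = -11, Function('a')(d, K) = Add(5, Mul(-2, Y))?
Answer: Add(-45, Mul(18, I, Pow(3, Rational(1, 2)))) ≈ Add(-45.000, Mul(31.177, I))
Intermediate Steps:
Y = Mul(I, Pow(3, Rational(1, 2))) (Y = Pow(-3, Rational(1, 2)) = Mul(I, Pow(3, Rational(1, 2))) ≈ Mul(1.7320, I))
Function('a')(d, K) = Add(5, Mul(-2, I, Pow(3, Rational(1, 2)))) (Function('a')(d, K) = Add(5, Mul(-2, Mul(I, Pow(3, Rational(1, 2))))) = Add(5, Mul(-2, I, Pow(3, Rational(1, 2)))))
H = -9 (H = Add(2, -11) = -9)
Mul(Function('M')(H), Function('a')(Add(-3, 1), Mul(Add(-4, -2), -5))) = Mul(-9, Add(5, Mul(-2, I, Pow(3, Rational(1, 2))))) = Add(-45, Mul(18, I, Pow(3, Rational(1, 2))))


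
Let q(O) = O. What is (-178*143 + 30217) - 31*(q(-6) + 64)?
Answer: 2965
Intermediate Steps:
(-178*143 + 30217) - 31*(q(-6) + 64) = (-178*143 + 30217) - 31*(-6 + 64) = (-25454 + 30217) - 31*58 = 4763 - 1798 = 2965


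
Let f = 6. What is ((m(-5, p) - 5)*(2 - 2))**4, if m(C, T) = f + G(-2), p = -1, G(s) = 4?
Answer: 0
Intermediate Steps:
m(C, T) = 10 (m(C, T) = 6 + 4 = 10)
((m(-5, p) - 5)*(2 - 2))**4 = ((10 - 5)*(2 - 2))**4 = (5*0)**4 = 0**4 = 0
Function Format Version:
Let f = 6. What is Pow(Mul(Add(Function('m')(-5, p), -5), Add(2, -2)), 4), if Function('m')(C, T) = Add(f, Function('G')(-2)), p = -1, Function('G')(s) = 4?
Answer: 0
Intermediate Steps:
Function('m')(C, T) = 10 (Function('m')(C, T) = Add(6, 4) = 10)
Pow(Mul(Add(Function('m')(-5, p), -5), Add(2, -2)), 4) = Pow(Mul(Add(10, -5), Add(2, -2)), 4) = Pow(Mul(5, 0), 4) = Pow(0, 4) = 0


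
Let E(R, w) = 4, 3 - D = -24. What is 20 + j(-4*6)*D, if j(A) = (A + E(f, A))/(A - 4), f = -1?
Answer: 275/7 ≈ 39.286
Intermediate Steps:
D = 27 (D = 3 - 1*(-24) = 3 + 24 = 27)
j(A) = (4 + A)/(-4 + A) (j(A) = (A + 4)/(A - 4) = (4 + A)/(-4 + A))
20 + j(-4*6)*D = 20 + ((4 - 4*6)/(-4 - 4*6))*27 = 20 + ((4 - 24)/(-4 - 24))*27 = 20 + (-20/(-28))*27 = 20 - 1/28*(-20)*27 = 20 + (5/7)*27 = 20 + 135/7 = 275/7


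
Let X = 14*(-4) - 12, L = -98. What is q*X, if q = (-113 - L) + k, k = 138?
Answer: -8364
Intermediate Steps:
X = -68 (X = -56 - 12 = -68)
q = 123 (q = (-113 - 1*(-98)) + 138 = (-113 + 98) + 138 = -15 + 138 = 123)
q*X = 123*(-68) = -8364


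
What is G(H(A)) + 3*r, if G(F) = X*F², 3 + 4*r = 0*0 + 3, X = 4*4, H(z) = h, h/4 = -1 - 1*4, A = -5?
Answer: 6400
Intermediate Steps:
h = -20 (h = 4*(-1 - 1*4) = 4*(-1 - 4) = 4*(-5) = -20)
H(z) = -20
X = 16
r = 0 (r = -¾ + (0*0 + 3)/4 = -¾ + (0 + 3)/4 = -¾ + (¼)*3 = -¾ + ¾ = 0)
G(F) = 16*F²
G(H(A)) + 3*r = 16*(-20)² + 3*0 = 16*400 + 0 = 6400 + 0 = 6400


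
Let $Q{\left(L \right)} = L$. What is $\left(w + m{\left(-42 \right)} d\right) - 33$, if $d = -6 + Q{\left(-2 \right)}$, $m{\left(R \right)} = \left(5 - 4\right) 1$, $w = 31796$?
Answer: $31755$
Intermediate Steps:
$m{\left(R \right)} = 1$ ($m{\left(R \right)} = 1 \cdot 1 = 1$)
$d = -8$ ($d = -6 - 2 = -8$)
$\left(w + m{\left(-42 \right)} d\right) - 33 = \left(31796 + 1 \left(-8\right)\right) - 33 = \left(31796 - 8\right) - 33 = 31788 - 33 = 31755$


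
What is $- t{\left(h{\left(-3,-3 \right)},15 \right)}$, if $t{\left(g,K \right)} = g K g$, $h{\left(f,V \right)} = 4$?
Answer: $-240$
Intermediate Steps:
$t{\left(g,K \right)} = K g^{2}$ ($t{\left(g,K \right)} = K g g = K g^{2}$)
$- t{\left(h{\left(-3,-3 \right)},15 \right)} = - 15 \cdot 4^{2} = - 15 \cdot 16 = \left(-1\right) 240 = -240$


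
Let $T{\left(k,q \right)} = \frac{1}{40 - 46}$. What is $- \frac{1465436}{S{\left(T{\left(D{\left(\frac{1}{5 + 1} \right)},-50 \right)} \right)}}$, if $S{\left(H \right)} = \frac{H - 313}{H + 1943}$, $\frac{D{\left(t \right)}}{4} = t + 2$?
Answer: $\frac{17082587452}{1879} \approx 9.0913 \cdot 10^{6}$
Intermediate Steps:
$D{\left(t \right)} = 8 + 4 t$ ($D{\left(t \right)} = 4 \left(t + 2\right) = 4 \left(2 + t\right) = 8 + 4 t$)
$T{\left(k,q \right)} = - \frac{1}{6}$ ($T{\left(k,q \right)} = \frac{1}{-6} = - \frac{1}{6}$)
$S{\left(H \right)} = \frac{-313 + H}{1943 + H}$
$- \frac{1465436}{S{\left(T{\left(D{\left(\frac{1}{5 + 1} \right)},-50 \right)} \right)}} = - \frac{1465436}{\frac{1}{1943 - \frac{1}{6}} \left(-313 - \frac{1}{6}\right)} = - \frac{1465436}{\frac{1}{\frac{11657}{6}} \left(- \frac{1879}{6}\right)} = - \frac{1465436}{\frac{6}{11657} \left(- \frac{1879}{6}\right)} = - \frac{1465436}{- \frac{1879}{11657}} = \left(-1465436\right) \left(- \frac{11657}{1879}\right) = \frac{17082587452}{1879}$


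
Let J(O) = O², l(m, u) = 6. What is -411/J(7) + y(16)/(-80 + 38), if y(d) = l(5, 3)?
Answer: -418/49 ≈ -8.5306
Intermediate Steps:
y(d) = 6
-411/J(7) + y(16)/(-80 + 38) = -411/(7²) + 6/(-80 + 38) = -411/49 + 6/(-42) = -411*1/49 + 6*(-1/42) = -411/49 - ⅐ = -418/49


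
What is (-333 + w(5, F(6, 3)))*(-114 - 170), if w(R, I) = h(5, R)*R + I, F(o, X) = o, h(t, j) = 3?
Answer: 88608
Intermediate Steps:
w(R, I) = I + 3*R (w(R, I) = 3*R + I = I + 3*R)
(-333 + w(5, F(6, 3)))*(-114 - 170) = (-333 + (6 + 3*5))*(-114 - 170) = (-333 + (6 + 15))*(-284) = (-333 + 21)*(-284) = -312*(-284) = 88608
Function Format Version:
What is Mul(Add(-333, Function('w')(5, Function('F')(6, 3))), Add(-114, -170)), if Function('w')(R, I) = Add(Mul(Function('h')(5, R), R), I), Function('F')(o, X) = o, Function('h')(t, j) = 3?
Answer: 88608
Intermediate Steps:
Function('w')(R, I) = Add(I, Mul(3, R)) (Function('w')(R, I) = Add(Mul(3, R), I) = Add(I, Mul(3, R)))
Mul(Add(-333, Function('w')(5, Function('F')(6, 3))), Add(-114, -170)) = Mul(Add(-333, Add(6, Mul(3, 5))), Add(-114, -170)) = Mul(Add(-333, Add(6, 15)), -284) = Mul(Add(-333, 21), -284) = Mul(-312, -284) = 88608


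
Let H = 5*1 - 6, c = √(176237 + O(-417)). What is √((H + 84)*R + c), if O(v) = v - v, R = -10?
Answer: √(-830 + √176237) ≈ 20.253*I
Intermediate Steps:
O(v) = 0
c = √176237 (c = √(176237 + 0) = √176237 ≈ 419.81)
H = -1 (H = 5 - 6 = -1)
√((H + 84)*R + c) = √((-1 + 84)*(-10) + √176237) = √(83*(-10) + √176237) = √(-830 + √176237)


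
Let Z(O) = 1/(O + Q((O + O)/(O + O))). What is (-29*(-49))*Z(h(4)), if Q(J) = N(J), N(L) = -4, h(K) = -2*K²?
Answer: -1421/36 ≈ -39.472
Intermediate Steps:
Q(J) = -4
Z(O) = 1/(-4 + O) (Z(O) = 1/(O - 4) = 1/(-4 + O))
(-29*(-49))*Z(h(4)) = (-29*(-49))/(-4 - 2*4²) = 1421/(-4 - 2*16) = 1421/(-4 - 32) = 1421/(-36) = 1421*(-1/36) = -1421/36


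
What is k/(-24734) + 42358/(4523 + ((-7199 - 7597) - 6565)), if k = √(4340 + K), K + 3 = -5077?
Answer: -21179/8419 - I*√185/12367 ≈ -2.5156 - 0.0010998*I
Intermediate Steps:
K = -5080 (K = -3 - 5077 = -5080)
k = 2*I*√185 (k = √(4340 - 5080) = √(-740) = 2*I*√185 ≈ 27.203*I)
k/(-24734) + 42358/(4523 + ((-7199 - 7597) - 6565)) = (2*I*√185)/(-24734) + 42358/(4523 + ((-7199 - 7597) - 6565)) = (2*I*√185)*(-1/24734) + 42358/(4523 + (-14796 - 6565)) = -I*√185/12367 + 42358/(4523 - 21361) = -I*√185/12367 + 42358/(-16838) = -I*√185/12367 + 42358*(-1/16838) = -I*√185/12367 - 21179/8419 = -21179/8419 - I*√185/12367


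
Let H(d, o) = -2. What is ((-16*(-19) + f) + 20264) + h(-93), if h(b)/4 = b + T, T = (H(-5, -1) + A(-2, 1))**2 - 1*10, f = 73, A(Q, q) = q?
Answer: 20233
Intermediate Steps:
T = -9 (T = (-2 + 1)**2 - 1*10 = (-1)**2 - 10 = 1 - 10 = -9)
h(b) = -36 + 4*b (h(b) = 4*(b - 9) = 4*(-9 + b) = -36 + 4*b)
((-16*(-19) + f) + 20264) + h(-93) = ((-16*(-19) + 73) + 20264) + (-36 + 4*(-93)) = ((304 + 73) + 20264) + (-36 - 372) = (377 + 20264) - 408 = 20641 - 408 = 20233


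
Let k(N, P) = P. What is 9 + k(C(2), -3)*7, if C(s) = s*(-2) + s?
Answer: -12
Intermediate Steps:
C(s) = -s (C(s) = -2*s + s = -s)
9 + k(C(2), -3)*7 = 9 - 3*7 = 9 - 21 = -12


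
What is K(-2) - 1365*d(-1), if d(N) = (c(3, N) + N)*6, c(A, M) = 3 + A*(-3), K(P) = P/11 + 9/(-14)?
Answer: 8828693/154 ≈ 57329.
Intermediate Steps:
K(P) = -9/14 + P/11 (K(P) = P*(1/11) + 9*(-1/14) = P/11 - 9/14 = -9/14 + P/11)
c(A, M) = 3 - 3*A
d(N) = -36 + 6*N (d(N) = ((3 - 3*3) + N)*6 = ((3 - 9) + N)*6 = (-6 + N)*6 = -36 + 6*N)
K(-2) - 1365*d(-1) = (-9/14 + (1/11)*(-2)) - 1365*(-36 + 6*(-1)) = (-9/14 - 2/11) - 1365*(-36 - 6) = -127/154 - 1365*(-42) = -127/154 + 57330 = 8828693/154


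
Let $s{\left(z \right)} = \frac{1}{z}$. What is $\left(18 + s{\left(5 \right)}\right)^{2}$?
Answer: $\frac{8281}{25} \approx 331.24$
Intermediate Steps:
$\left(18 + s{\left(5 \right)}\right)^{2} = \left(18 + \frac{1}{5}\right)^{2} = \left(\frac{91}{5}\right)^{2} = \frac{8281}{25}$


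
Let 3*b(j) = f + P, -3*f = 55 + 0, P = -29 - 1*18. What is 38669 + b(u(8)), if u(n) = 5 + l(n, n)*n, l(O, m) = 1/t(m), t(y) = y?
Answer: 347825/9 ≈ 38647.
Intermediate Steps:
P = -47 (P = -29 - 18 = -47)
l(O, m) = 1/m
f = -55/3 (f = -(55 + 0)/3 = -⅓*55 = -55/3 ≈ -18.333)
u(n) = 6 (u(n) = 5 + n/n = 5 + 1 = 6)
b(j) = -196/9 (b(j) = (-55/3 - 47)/3 = (⅓)*(-196/3) = -196/9)
38669 + b(u(8)) = 38669 - 196/9 = 347825/9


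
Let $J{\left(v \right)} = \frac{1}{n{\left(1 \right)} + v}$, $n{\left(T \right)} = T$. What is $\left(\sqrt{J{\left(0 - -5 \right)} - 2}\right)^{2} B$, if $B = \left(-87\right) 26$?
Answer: $4147$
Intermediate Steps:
$J{\left(v \right)} = \frac{1}{1 + v}$
$B = -2262$
$\left(\sqrt{J{\left(0 - -5 \right)} - 2}\right)^{2} B = \left(\sqrt{\frac{1}{1 + \left(0 - -5\right)} - 2}\right)^{2} \left(-2262\right) = \left(\sqrt{\frac{1}{1 + \left(0 + 5\right)} - 2}\right)^{2} \left(-2262\right) = \left(\sqrt{\frac{1}{1 + 5} - 2}\right)^{2} \left(-2262\right) = \left(\sqrt{\frac{1}{6} - 2}\right)^{2} \left(-2262\right) = \left(\sqrt{- \frac{11}{6}}\right)^{2} \left(-2262\right) = \left(\frac{i \sqrt{66}}{6}\right)^{2} \left(-2262\right) = \left(- \frac{11}{6}\right) \left(-2262\right) = 4147$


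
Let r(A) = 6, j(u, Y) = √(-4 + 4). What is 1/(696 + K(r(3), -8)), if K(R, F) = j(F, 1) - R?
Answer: 1/690 ≈ 0.0014493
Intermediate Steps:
j(u, Y) = 0 (j(u, Y) = √0 = 0)
K(R, F) = -R (K(R, F) = 0 - R = -R)
1/(696 + K(r(3), -8)) = 1/(696 - 1*6) = 1/(696 - 6) = 1/690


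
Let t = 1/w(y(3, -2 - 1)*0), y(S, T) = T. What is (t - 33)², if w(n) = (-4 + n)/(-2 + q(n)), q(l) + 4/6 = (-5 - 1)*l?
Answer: 9409/9 ≈ 1045.4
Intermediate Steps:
q(l) = -⅔ - 6*l (q(l) = -⅔ + (-5 - 1)*l = -⅔ - 6*l)
w(n) = (-4 + n)/(-8/3 - 6*n) (w(n) = (-4 + n)/(-2 + (-⅔ - 6*n)) = (-4 + n)/(-8/3 - 6*n))
t = ⅔ (t = 1/(3*(4 - (-2 - 1)*0)/(2*(4 + 9*((-2 - 1)*0)))) = 1/(3*(4 - (-3)*0)/(2*(4 + 9*(-3*0)))) = 1/(3*(4 - 1*0)/(2*(4 + 9*0))) = 1/(3*(4 + 0)/(2*(4 + 0))) = 1/((3/2)*4/4) = 1/((3/2)*(¼)*4) = 1/(3/2) = ⅔ ≈ 0.66667)
(t - 33)² = (⅔ - 33)² = (-97/3)² = 9409/9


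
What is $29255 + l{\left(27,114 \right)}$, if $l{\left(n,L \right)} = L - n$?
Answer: $29342$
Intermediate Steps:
$29255 + l{\left(27,114 \right)} = 29255 + \left(114 - 27\right) = 29255 + 87 = 29342$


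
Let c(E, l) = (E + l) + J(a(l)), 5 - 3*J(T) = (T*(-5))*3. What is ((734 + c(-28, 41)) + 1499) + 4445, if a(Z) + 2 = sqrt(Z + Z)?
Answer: 20048/3 + 5*sqrt(82) ≈ 6727.9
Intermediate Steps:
a(Z) = -2 + sqrt(2)*sqrt(Z) (a(Z) = -2 + sqrt(Z + Z) = -2 + sqrt(2*Z) = -2 + sqrt(2)*sqrt(Z))
J(T) = 5/3 + 5*T (J(T) = 5/3 - T*(-5)*3/3 = 5/3 - (-5*T)*3/3 = 5/3 - (-5)*T = 5/3 + 5*T)
c(E, l) = -25/3 + E + l + 5*sqrt(2)*sqrt(l) (c(E, l) = (E + l) + (5/3 + 5*(-2 + sqrt(2)*sqrt(l))) = (E + l) + (5/3 + (-10 + 5*sqrt(2)*sqrt(l))) = (E + l) + (-25/3 + 5*sqrt(2)*sqrt(l)) = -25/3 + E + l + 5*sqrt(2)*sqrt(l))
((734 + c(-28, 41)) + 1499) + 4445 = ((734 + (-25/3 - 28 + 41 + 5*sqrt(2)*sqrt(41))) + 1499) + 4445 = ((734 + (-25/3 - 28 + 41 + 5*sqrt(82))) + 1499) + 4445 = ((734 + (14/3 + 5*sqrt(82))) + 1499) + 4445 = ((2216/3 + 5*sqrt(82)) + 1499) + 4445 = (6713/3 + 5*sqrt(82)) + 4445 = 20048/3 + 5*sqrt(82)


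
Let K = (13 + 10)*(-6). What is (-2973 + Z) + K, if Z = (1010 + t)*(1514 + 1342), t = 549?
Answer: 4449393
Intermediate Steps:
K = -138 (K = 23*(-6) = -138)
Z = 4452504 (Z = (1010 + 549)*(1514 + 1342) = 1559*2856 = 4452504)
(-2973 + Z) + K = (-2973 + 4452504) - 138 = 4449531 - 138 = 4449393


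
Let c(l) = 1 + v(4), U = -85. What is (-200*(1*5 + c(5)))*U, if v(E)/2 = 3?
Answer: 204000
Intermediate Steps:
v(E) = 6 (v(E) = 2*3 = 6)
c(l) = 7 (c(l) = 1 + 6 = 7)
(-200*(1*5 + c(5)))*U = -200*(1*5 + 7)*(-85) = -200*(5 + 7)*(-85) = -200*12*(-85) = -2400*(-85) = 204000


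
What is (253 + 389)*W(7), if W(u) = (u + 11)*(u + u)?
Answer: 161784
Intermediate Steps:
W(u) = 2*u*(11 + u) (W(u) = (11 + u)*(2*u) = 2*u*(11 + u))
(253 + 389)*W(7) = (253 + 389)*(2*7*(11 + 7)) = 642*(2*7*18) = 642*252 = 161784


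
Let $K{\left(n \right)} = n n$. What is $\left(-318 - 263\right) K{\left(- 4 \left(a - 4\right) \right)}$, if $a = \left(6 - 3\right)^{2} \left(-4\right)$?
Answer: $-14873600$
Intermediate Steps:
$a = -36$ ($a = 3^{2} \left(-4\right) = 9 \left(-4\right) = -36$)
$K{\left(n \right)} = n^{2}$
$\left(-318 - 263\right) K{\left(- 4 \left(a - 4\right) \right)} = \left(-318 - 263\right) \left(- 4 \left(-36 - 4\right)\right)^{2} = - 581 \left(\left(-4\right) \left(-40\right)\right)^{2} = - 581 \cdot 160^{2} = \left(-581\right) 25600 = -14873600$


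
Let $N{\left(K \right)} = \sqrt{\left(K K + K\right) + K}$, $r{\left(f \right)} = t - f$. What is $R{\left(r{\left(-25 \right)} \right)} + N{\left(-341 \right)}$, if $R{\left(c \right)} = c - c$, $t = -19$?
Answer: $\sqrt{115599} \approx 340.0$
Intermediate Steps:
$r{\left(f \right)} = -19 - f$
$R{\left(c \right)} = 0$
$N{\left(K \right)} = \sqrt{K^{2} + 2 K}$ ($N{\left(K \right)} = \sqrt{\left(K^{2} + K\right) + K} = \sqrt{\left(K + K^{2}\right) + K} = \sqrt{K^{2} + 2 K}$)
$R{\left(r{\left(-25 \right)} \right)} + N{\left(-341 \right)} = 0 + \sqrt{- 341 \left(2 - 341\right)} = 0 + \sqrt{\left(-341\right) \left(-339\right)} = 0 + \sqrt{115599} = \sqrt{115599}$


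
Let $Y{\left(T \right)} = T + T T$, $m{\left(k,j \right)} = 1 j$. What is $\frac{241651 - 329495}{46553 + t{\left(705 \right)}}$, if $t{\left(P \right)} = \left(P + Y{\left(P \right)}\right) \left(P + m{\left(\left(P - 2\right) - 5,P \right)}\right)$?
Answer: $- \frac{87844}{702839903} \approx -0.00012498$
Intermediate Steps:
$m{\left(k,j \right)} = j$
$Y{\left(T \right)} = T + T^{2}$
$t{\left(P \right)} = 2 P \left(P + P \left(1 + P\right)\right)$ ($t{\left(P \right)} = \left(P + P \left(1 + P\right)\right) \left(P + P\right) = \left(P + P \left(1 + P\right)\right) 2 P = 2 P \left(P + P \left(1 + P\right)\right)$)
$\frac{241651 - 329495}{46553 + t{\left(705 \right)}} = \frac{241651 - 329495}{46553 + 2 \cdot 705^{2} \left(2 + 705\right)} = - \frac{87844}{46553 + 2 \cdot 497025 \cdot 707} = - \frac{87844}{46553 + 702793350} = - \frac{87844}{702839903}$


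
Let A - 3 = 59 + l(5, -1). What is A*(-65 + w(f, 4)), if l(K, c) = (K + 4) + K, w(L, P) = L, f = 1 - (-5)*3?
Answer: -3724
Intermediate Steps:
f = 16 (f = 1 - 1*(-15) = 1 + 15 = 16)
l(K, c) = 4 + 2*K (l(K, c) = (4 + K) + K = 4 + 2*K)
A = 76 (A = 3 + (59 + (4 + 2*5)) = 3 + (59 + (4 + 10)) = 3 + (59 + 14) = 3 + 73 = 76)
A*(-65 + w(f, 4)) = 76*(-65 + 16) = 76*(-49) = -3724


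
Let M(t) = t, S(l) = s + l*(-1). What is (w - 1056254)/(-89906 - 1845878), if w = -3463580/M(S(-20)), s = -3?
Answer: 629997/967892 ≈ 0.65090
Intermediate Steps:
S(l) = -3 - l (S(l) = -3 + l*(-1) = -3 - l)
w = -203740 (w = -3463580/(-3 - 1*(-20)) = -3463580/(-3 + 20) = -3463580/17 = -3463580*1/17 = -203740)
(w - 1056254)/(-89906 - 1845878) = (-203740 - 1056254)/(-89906 - 1845878) = -1259994/(-1935784) = -1259994*(-1/1935784) = 629997/967892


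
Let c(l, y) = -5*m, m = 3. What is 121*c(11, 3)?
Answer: -1815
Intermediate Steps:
c(l, y) = -15 (c(l, y) = -5*3 = -15)
121*c(11, 3) = 121*(-15) = -1815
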